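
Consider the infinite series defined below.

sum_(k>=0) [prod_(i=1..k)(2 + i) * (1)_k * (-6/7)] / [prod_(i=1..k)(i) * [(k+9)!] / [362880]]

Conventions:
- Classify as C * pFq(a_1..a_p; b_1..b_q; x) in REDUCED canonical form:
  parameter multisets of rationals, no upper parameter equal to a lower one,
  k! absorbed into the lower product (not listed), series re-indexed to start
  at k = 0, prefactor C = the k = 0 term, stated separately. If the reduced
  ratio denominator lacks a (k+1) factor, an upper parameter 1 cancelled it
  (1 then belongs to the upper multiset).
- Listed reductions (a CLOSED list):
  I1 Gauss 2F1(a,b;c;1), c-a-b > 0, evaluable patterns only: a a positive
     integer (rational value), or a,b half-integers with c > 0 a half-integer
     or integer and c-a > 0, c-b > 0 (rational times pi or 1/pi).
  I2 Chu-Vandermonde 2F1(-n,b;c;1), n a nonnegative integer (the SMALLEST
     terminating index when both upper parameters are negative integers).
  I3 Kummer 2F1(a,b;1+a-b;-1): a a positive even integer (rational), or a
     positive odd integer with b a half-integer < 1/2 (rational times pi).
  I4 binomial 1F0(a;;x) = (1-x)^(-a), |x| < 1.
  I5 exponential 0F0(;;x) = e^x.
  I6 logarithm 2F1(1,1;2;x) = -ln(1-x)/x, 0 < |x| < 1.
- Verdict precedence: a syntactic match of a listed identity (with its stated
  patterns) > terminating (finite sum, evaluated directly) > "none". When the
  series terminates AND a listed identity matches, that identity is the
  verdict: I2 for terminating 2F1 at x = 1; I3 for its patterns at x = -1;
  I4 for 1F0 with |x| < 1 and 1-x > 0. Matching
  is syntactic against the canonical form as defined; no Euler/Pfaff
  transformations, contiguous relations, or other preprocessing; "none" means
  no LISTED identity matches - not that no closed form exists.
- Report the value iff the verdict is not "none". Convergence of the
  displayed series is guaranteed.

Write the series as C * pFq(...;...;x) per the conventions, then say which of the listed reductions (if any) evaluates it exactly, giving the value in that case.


Key observation: t_0 being -6/7, the denominator's factorial ratio (C = -6/7, x = 1) is a lower Pochhammer.
Step ratio: r(k) = 1 * (k+1) (k+3) / [(k+10) (k+1)] - rational in k. x = 1; t_0 = -6/7; negate the roots.

At argument 1: a 2F1 with upper {1, 3}, lower {10}, scaled by C = -6/7. Verdict: Gauss's theorem (I1) applies (x = 1: the Gamma ratio telescopes since c-a-b = 6 > 0 and a = 1 in Z>0). Its exact value is -9/7.


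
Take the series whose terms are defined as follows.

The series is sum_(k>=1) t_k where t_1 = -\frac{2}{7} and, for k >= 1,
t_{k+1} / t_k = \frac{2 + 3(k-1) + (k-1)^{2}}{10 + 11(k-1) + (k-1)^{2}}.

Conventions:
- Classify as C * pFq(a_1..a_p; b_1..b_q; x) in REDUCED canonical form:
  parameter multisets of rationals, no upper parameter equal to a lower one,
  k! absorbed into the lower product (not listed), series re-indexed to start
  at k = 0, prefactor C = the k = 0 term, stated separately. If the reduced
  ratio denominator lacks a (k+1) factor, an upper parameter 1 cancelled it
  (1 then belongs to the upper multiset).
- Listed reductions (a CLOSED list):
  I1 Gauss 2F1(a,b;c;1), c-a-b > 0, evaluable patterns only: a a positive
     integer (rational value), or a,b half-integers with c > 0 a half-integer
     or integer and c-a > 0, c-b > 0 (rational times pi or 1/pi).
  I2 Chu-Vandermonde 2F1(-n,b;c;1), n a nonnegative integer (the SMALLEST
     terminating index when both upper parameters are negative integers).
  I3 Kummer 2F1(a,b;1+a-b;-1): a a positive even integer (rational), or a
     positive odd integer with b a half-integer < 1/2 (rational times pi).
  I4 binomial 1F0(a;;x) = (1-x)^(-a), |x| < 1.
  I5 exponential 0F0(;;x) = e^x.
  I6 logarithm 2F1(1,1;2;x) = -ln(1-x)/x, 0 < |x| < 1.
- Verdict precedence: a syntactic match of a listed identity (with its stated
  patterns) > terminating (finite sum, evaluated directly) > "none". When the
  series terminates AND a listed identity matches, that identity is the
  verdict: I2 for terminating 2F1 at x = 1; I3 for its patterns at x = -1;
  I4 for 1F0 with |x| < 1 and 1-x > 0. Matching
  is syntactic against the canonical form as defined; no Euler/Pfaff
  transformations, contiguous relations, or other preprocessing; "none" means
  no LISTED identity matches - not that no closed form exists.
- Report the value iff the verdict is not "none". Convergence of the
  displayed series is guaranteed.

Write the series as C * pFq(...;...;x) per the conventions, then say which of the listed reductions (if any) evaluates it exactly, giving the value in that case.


Prefactor -\frac{2}{7}, argument 1: 2F1 with upper {1, 2} over lower {10}. Verdict at x = 1: Gauss's theorem (I1) matches (x = 1: the Gamma ratio telescopes since c-a-b = 7 > 0 and a = 1 in Z>0). Value: -\frac{18}{49}.

Structural cue: t_0 being -\frac{2}{7}, factor the ratio over Q (C = -2/7): negated roots = parameters.
Ratio: r(k) = 1 * (k+1) (k+2) / [(k+10) (k+1)] ; factor over Q: parameters, x = 1, and C = -\frac{2}{7}.


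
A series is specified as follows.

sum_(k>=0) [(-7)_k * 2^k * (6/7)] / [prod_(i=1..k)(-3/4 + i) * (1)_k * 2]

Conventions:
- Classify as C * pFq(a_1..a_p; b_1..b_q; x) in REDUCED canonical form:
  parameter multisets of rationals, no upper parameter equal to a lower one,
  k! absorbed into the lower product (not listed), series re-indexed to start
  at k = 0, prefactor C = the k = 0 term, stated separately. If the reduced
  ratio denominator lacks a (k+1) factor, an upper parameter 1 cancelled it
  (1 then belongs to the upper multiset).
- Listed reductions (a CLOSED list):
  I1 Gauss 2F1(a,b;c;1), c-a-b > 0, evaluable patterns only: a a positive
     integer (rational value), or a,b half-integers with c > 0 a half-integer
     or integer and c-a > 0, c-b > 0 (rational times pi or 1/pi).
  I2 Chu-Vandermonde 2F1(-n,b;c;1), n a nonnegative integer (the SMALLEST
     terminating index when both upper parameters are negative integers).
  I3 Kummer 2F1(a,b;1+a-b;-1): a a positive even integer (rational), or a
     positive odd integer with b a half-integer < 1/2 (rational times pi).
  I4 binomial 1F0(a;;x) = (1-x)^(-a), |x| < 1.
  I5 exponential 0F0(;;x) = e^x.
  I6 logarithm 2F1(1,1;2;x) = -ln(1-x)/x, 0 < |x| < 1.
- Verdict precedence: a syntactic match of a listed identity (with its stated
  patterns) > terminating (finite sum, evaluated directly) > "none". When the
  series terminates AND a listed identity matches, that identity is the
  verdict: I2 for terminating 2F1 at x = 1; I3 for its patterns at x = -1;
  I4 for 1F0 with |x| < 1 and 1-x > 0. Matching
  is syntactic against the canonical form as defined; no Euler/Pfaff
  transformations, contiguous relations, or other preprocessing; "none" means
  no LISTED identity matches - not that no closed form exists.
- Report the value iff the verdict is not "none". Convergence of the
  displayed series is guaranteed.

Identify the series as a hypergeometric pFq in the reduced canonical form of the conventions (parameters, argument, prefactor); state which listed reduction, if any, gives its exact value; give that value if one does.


This is 3/7 * 1F1(-7; 1/4; 2) in reduced canonical form. Verdict: terminating (-7 upstairs). 8 nonzero terms in all; added directly. Value: -892627/12182625.

Key step: from the first term 3/7: (1)_k (C = 3/7, x = 2) is k! itself.
Consecutive-term ratio: r(k) = 2 * (k-7) / [(k+1/4) (k+1)] - poly over poly, x = 2 from leading terms; C = 3/7 at k = 0.


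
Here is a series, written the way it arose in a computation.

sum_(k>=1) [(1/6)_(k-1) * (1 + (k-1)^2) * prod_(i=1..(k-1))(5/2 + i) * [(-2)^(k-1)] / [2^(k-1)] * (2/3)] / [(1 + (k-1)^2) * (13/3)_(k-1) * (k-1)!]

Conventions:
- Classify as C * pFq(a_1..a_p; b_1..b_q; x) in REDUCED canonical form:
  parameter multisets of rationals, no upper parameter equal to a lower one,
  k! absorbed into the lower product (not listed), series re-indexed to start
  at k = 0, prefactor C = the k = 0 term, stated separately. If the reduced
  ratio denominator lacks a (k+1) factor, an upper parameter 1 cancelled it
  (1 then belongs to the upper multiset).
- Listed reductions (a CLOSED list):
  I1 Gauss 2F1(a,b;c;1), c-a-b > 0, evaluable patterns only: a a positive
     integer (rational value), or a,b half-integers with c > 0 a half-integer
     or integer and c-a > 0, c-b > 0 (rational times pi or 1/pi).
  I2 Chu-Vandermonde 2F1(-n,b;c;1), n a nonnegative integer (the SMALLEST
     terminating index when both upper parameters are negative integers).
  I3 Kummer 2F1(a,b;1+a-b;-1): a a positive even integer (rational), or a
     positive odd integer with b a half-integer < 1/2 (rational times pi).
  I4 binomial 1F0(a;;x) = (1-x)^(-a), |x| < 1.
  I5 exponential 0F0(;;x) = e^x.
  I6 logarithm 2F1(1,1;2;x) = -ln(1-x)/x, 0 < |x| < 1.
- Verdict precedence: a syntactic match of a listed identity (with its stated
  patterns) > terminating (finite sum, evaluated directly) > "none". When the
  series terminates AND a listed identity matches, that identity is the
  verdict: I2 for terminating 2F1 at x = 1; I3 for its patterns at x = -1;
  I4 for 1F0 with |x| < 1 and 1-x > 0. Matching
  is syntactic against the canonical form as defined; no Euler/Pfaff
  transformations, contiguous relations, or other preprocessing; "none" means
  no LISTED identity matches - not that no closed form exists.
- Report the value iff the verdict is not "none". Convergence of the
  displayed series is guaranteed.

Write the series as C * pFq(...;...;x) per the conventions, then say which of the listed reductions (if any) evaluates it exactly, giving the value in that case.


At argument -1: a 2F1 with upper {1/6, 7/2}, lower {13/3}, scaled by C = 2/3. Verdict: none - at argument -1 the multisets {1/6, 7/2} ; {13/3} match no listed identity.

Key step: from the first term 2/3: the factor k^2 + 1 cancels (top and bottom), leaving C = 2/3.
Consecutive-term ratio: r(k) = (-1) * (k+1/6) (k+7/2) / [(k+13/3) (k+1)] ; factor over Q: parameters, x = (-1), and C = 2/3.


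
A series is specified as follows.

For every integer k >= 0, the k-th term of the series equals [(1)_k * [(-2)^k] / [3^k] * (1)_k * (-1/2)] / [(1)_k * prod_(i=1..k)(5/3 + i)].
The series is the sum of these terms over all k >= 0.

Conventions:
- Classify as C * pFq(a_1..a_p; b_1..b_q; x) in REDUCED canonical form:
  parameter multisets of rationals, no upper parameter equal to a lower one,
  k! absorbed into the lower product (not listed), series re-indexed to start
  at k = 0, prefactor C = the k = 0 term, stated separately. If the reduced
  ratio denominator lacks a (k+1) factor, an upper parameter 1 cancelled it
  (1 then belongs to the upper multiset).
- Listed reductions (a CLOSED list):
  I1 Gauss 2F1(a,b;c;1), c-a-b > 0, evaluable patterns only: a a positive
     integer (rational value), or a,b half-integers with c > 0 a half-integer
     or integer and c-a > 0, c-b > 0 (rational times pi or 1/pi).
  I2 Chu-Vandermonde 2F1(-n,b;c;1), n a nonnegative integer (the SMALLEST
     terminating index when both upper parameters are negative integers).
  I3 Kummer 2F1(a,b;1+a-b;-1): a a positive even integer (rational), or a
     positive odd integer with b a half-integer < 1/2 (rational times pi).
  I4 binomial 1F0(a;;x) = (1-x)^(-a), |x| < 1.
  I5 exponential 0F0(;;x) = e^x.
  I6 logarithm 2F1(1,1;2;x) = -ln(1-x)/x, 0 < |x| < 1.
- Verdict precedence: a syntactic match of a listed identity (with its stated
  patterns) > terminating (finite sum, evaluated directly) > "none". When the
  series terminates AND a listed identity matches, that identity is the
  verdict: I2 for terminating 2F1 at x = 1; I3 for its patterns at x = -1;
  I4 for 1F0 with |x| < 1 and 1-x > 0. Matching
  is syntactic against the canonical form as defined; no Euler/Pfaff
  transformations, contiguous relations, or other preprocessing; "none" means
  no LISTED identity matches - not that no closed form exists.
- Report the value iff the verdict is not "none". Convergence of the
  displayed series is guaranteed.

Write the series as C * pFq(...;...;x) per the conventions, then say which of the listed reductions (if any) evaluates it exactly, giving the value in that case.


Canonical form: C = -1/2 times 2F1 with upper {1, 1}, lower {8/3}, x = -2/3. Verdict: none. No listed pattern accepts 2F1(1, 1; 8/3; -2/3).

First insight: with t_0 = -1/2, the two geometric factors (C = -1/2) combine into one argument.
Consecutive-term ratio: r(k) = (-2/3) * (k+1) (k+1) / [(k+8/3) (k+1)] ; factor over Q: parameters, x = (-2/3), and C = -1/2.


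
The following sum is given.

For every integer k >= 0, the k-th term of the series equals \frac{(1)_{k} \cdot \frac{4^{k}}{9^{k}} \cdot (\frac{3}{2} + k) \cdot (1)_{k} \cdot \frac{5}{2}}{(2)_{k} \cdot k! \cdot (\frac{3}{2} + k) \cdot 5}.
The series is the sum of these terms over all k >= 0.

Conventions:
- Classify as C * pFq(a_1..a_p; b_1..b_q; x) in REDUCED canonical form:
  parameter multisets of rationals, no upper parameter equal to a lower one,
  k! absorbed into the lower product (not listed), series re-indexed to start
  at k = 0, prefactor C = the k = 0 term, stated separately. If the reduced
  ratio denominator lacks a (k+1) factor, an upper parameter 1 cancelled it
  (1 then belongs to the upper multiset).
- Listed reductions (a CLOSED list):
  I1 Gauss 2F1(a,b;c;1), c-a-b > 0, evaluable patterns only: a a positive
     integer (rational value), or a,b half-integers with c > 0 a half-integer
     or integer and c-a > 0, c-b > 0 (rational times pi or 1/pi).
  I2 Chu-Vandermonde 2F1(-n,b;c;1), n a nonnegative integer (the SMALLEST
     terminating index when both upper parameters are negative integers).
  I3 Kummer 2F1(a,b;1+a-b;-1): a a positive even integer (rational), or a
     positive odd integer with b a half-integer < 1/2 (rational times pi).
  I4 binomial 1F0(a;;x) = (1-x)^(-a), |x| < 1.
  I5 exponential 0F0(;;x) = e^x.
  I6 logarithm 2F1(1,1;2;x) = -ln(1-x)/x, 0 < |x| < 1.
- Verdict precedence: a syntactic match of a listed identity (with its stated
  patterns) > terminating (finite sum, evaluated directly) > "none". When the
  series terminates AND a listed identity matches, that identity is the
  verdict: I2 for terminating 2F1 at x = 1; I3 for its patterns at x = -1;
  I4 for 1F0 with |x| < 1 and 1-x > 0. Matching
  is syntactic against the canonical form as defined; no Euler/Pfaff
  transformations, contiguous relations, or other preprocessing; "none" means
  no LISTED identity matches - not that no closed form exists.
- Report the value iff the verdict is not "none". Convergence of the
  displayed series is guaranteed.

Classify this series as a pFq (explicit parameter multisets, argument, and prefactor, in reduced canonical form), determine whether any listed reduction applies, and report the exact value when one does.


Key observation: x = \frac{4}{9} and the two geometric factors (C = 1/2, x = 4/9) combine into one argument.
Ratio: r(k) = \frac{4}{9} * (k+1) (k+1) / [(k+2) (k+1)] - poly over poly, x = \frac{4}{9} from leading terms; C = \frac{1}{2} at k = 0.

Classification (C = \frac{1}{2}): 2F1 with upper {1, 1}, lower {2}, argument x = \frac{4}{9}. Verdict: the logarithmic series (I6) applies (the logarithm: parameters (1,1;2), x = \frac{4}{9}). Hence: \left(-\frac{9}{8}\right) \cdot \ln\left(\frac{5}{9}\right).


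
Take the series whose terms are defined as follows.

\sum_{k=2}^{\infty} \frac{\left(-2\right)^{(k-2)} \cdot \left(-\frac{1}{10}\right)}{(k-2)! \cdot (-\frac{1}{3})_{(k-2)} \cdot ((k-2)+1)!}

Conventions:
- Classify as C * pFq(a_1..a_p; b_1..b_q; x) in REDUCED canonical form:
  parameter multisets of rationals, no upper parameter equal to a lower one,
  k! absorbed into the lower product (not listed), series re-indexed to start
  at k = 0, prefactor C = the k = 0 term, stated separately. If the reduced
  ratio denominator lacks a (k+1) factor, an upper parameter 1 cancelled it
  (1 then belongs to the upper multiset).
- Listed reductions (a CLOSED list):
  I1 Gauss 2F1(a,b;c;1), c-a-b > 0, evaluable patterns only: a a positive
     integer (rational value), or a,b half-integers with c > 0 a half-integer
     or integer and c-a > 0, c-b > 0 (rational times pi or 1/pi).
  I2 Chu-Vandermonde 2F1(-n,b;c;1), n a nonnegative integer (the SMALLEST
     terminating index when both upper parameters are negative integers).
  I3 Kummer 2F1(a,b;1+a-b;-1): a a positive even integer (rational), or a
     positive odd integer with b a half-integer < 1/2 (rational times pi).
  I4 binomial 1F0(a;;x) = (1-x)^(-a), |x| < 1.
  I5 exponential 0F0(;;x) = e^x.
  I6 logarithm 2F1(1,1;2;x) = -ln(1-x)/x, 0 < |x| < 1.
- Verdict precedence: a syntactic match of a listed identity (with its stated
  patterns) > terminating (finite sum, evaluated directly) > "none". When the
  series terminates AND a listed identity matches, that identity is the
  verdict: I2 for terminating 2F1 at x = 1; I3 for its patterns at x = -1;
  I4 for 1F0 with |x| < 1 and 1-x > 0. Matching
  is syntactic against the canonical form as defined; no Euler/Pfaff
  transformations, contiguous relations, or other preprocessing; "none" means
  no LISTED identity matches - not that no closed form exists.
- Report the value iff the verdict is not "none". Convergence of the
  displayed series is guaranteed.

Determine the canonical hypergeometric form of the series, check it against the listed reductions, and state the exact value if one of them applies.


First insight: t_0 = -\frac{1}{10} here, and the denominator's factorial ratio (prefactor -1/10) is a lower Pochhammer.
Adjacent-term ratio: r(k) = -2 * 1 / [(k-\frac{1}{3}) (k+2) (k+1)] - rational in k, leading ratio -2; with t_0 = -\frac{1}{10}, classification follows.

Classification (C = -\frac{1}{10}): 0F2 with upper {-}, lower {-\frac{1}{3}, 2}, argument x = -2. Verdict: none - at argument -2 the multisets {-} ; {-\frac{1}{3}, 2} match no listed identity.


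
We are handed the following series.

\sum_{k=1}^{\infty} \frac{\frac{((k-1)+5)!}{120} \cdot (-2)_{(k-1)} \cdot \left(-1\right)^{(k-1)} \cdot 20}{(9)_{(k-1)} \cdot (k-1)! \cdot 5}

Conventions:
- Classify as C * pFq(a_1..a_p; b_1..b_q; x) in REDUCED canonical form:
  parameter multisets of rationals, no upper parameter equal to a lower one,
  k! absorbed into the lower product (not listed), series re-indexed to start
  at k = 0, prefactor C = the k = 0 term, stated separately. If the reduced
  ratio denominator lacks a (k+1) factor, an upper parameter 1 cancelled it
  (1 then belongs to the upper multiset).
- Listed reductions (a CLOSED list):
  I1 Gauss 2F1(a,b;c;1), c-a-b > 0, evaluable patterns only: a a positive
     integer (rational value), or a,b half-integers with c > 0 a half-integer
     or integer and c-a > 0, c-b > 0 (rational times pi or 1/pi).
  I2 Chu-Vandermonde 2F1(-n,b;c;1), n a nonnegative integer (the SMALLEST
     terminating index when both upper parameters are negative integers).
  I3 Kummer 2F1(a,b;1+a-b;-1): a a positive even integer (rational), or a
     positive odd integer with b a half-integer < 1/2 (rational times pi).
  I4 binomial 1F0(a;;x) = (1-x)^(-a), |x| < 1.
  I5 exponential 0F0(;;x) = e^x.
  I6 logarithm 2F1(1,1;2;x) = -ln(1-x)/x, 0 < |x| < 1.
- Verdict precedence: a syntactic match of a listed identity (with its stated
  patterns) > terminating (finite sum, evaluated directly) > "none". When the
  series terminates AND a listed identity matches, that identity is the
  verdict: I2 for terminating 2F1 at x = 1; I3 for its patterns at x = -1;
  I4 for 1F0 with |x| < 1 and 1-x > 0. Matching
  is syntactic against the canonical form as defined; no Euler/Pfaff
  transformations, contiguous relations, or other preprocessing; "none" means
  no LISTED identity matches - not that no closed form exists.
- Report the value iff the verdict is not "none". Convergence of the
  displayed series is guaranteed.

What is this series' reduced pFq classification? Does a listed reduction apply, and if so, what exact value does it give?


Key observation: with t_0 = 4, the factorial ratio (prefactor 4) (k+a-1)!/(a-1)! is a rising factorial (a)_k.
Step ratio: r(k) = -1 * (k-2) (k+6) / [(k+9) (k+1)] ; factor over Q: parameters, x = -1, and C = 4.

x = -1 here; the reduced form reads 2F1, upper {-2, 6}, lower {9}, C = 4. Verdict: Kummer (I3) applies (x = -1; c = 9 equals 1+a-b for upper {-2, 6}: listed pattern). Hence: \frac{56}{5}.


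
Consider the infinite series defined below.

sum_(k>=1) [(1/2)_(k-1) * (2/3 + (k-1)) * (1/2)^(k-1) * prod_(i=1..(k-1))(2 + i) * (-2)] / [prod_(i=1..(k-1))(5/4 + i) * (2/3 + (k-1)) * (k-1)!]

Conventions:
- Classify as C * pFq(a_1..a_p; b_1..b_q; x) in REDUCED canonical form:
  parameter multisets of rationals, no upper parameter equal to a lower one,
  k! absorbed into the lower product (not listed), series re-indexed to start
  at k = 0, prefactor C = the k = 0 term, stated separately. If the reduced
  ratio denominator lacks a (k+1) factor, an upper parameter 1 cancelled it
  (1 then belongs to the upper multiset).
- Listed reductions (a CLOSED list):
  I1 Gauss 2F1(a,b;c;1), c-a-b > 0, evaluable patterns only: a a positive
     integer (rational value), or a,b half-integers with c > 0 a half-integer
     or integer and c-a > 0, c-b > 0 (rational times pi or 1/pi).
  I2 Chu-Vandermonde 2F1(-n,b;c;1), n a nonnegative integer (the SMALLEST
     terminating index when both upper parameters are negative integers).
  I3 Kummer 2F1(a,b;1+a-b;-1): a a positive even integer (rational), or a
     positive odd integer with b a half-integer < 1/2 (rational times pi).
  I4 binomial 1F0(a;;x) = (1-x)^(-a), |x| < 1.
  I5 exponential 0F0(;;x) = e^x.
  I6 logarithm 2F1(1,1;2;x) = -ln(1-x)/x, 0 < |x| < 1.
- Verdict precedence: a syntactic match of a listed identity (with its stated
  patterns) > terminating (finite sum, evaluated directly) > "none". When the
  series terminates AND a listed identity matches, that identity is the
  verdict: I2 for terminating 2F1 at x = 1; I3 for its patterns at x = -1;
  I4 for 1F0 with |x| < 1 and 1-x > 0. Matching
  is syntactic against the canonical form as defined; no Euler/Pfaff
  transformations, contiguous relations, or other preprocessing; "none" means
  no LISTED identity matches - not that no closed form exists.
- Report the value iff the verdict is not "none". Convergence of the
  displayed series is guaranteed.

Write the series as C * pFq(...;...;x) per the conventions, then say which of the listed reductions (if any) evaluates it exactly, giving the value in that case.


Classification (C = -2): 2F1 with upper {1/2, 3}, lower {9/4}, argument x = 1/2. Verdict: none. Every listed pattern misses the 2F1 form at 1/2, upper {1/2, 3}.

Key step: from the first term -2: the running product (C = -2, x = 1/2) telescopes to a rising factorial.
Adjacent-term ratio: r(k) = (1/2) * (k+1/2) (k+3) / [(k+9/4) (k+1)] ; factor over Q: parameters, x = (1/2), and C = -2.


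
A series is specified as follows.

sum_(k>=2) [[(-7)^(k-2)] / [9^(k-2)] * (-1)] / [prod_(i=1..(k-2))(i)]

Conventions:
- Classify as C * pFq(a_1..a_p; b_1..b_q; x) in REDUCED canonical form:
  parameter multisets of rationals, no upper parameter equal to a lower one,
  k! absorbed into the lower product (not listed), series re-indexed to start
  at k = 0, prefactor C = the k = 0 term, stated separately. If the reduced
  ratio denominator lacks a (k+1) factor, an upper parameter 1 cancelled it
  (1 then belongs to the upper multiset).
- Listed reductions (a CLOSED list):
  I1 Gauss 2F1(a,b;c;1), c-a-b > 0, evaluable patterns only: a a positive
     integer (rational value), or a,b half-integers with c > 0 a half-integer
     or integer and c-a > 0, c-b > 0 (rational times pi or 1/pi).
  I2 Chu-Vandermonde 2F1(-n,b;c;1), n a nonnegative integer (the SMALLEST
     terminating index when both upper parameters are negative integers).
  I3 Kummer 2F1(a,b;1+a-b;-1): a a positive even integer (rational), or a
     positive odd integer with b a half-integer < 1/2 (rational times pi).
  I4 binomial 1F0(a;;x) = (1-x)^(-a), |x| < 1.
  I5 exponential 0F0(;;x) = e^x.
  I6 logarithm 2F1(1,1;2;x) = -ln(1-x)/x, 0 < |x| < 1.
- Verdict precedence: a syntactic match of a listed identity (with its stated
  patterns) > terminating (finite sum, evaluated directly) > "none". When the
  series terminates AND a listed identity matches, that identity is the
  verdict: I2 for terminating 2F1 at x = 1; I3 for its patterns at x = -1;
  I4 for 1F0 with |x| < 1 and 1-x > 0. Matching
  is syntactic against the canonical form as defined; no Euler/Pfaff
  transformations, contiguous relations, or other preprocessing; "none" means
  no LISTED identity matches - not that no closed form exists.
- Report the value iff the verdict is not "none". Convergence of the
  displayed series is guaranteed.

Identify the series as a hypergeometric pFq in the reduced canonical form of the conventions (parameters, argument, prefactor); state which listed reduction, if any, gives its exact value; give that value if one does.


x = -7/9 here; the reduced form reads 0F0, upper {-}, lower {-}, C = -1. Verdict at x = -7/9: the I5 exponential reduction matches (the 0F0 exponential series at x = -7/9). Exact value: (-1) * e^(-7/9).

The tell: x = (-7/9) and the two geometric factors (C = -1) combine into one argument.
Adjacent-term ratio: r(k) = (-7/9) * 1 / [(k+1)] - rational; roots negated = parameters, x = (-7/9), C = -1.


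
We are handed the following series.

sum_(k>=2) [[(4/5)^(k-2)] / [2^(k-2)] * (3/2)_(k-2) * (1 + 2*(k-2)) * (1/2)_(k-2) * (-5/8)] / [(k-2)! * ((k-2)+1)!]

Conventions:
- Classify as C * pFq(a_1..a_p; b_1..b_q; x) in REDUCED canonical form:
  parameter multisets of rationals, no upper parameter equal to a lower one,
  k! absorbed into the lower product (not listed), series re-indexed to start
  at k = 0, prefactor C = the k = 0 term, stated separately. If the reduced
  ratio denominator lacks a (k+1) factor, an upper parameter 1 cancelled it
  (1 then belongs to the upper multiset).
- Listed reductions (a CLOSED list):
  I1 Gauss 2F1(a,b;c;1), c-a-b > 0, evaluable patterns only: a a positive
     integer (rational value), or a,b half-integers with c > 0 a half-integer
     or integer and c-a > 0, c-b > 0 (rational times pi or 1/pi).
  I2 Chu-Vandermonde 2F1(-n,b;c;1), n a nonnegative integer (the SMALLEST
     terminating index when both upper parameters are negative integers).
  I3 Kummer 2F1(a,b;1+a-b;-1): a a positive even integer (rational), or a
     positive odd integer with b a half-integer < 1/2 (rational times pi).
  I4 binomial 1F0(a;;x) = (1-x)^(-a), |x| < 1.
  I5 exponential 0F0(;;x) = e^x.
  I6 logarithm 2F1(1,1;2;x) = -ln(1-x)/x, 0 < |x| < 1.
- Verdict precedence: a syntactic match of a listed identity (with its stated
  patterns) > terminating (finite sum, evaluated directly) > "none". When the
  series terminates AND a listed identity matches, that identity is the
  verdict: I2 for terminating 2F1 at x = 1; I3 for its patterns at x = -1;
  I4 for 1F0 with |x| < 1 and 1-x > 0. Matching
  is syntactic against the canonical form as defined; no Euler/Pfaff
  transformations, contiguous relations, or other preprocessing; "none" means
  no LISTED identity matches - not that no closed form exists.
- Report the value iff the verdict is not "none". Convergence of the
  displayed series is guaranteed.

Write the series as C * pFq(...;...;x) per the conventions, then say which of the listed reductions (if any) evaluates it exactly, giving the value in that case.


Canonical form: C = -5/8 times 2F1 with upper {3/2, 3/2}, lower {2}, x = 2/5. Verdict: none. A 2F1 with upper {3/2, 3/2} fits none of I1-I6 at x = 2/5; the sum runs forever.

First insight: t_0 being -5/8, the two k-th powers (C = -5/8, x = 2/5) combine into one argument.
Ratio: r(k) = (2/5) * (k+3/2) (k+3/2) / [(k+2) (k+1)] ; factor over Q: parameters, x = (2/5), and C = -5/8.


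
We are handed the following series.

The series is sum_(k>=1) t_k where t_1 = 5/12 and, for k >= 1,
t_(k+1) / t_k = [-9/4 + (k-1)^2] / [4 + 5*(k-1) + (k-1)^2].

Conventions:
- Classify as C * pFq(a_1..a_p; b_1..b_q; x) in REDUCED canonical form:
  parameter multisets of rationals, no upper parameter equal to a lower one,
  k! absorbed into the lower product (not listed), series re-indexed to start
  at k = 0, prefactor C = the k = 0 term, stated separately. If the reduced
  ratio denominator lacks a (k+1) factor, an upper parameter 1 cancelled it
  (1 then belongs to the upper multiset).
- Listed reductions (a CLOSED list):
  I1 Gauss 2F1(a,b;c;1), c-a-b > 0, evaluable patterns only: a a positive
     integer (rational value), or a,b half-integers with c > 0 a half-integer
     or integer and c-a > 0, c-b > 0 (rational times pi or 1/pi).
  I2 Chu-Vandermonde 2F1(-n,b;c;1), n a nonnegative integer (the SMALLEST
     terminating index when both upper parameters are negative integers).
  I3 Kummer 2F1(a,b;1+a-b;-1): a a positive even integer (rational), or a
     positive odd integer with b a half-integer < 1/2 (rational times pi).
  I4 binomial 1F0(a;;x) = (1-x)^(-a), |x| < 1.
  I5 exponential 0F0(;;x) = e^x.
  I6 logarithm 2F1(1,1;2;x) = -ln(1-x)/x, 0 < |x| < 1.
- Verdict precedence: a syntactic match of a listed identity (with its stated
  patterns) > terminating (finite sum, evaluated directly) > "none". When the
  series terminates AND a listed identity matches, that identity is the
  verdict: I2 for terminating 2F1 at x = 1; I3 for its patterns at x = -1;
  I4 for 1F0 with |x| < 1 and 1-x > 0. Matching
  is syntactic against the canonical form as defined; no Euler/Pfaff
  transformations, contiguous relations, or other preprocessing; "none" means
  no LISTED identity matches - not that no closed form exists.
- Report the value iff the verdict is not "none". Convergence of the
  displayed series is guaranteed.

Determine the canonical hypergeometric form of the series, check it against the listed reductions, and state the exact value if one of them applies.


Canonical form: C = 5/12 times 2F1 with upper {-3/2, 3/2}, lower {4}, x = 1. Verdict: this is Gauss (I1, half-integer pattern) (x = 1; upper {-3/2, 3/2} half-integers, c = 4 in the evaluable pattern). Sum: (128/189) / pi.

First insight: t_0 = 5/12 here, and roots of the ratio polynomials (prefactor 5/12) are the negated parameters.
Adjacent-term ratio: r(k) = 1 * (k-3/2) (k+3/2) / [(k+4) (k+1)] - rational; roots negated = parameters, x = 1, C = 5/12.


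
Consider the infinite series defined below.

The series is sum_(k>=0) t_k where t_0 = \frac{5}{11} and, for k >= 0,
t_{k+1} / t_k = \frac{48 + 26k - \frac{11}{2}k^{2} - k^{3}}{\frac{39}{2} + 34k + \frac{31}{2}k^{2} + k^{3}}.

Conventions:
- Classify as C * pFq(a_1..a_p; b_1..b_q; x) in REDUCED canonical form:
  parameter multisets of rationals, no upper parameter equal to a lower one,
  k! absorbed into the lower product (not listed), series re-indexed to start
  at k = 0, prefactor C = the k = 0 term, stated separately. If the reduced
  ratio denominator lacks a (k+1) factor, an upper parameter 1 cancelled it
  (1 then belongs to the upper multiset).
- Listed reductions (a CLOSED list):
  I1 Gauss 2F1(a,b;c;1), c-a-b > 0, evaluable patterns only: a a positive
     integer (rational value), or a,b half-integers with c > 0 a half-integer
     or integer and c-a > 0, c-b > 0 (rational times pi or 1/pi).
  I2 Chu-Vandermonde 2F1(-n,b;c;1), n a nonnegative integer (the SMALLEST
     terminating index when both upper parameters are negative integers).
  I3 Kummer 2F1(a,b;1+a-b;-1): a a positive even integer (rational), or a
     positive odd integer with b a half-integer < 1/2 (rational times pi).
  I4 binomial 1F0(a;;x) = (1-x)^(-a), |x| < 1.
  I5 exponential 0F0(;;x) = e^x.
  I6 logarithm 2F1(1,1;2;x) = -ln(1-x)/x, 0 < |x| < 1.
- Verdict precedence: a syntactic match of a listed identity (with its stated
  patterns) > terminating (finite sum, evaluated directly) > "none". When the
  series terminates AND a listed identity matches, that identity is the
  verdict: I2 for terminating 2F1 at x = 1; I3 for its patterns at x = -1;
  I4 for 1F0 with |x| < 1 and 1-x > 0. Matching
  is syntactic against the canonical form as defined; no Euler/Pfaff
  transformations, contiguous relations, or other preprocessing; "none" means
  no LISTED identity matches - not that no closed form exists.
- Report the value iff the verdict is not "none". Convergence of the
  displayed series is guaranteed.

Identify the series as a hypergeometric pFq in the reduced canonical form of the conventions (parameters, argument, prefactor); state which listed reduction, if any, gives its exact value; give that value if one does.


x = -1 here; the reduced form reads 2F1, upper {-4, 8}, lower {13}, C = \frac{5}{11}. Verdict (x = -1): the Kummer evaluation I3 applies (x = -1; c = 13 equals 1+a-b for upper {-4, 8}: listed pattern). Its exact value is \frac{45}{14}.

The tell: t_0 = \frac{5}{11} here, and the ratio is unreduced: k + 3/2 divides both sides (prefactor 5/11).
Ratio: r(k) = -1 * (k-4) (k+8) / [(k+13) (k+1)] - poly over poly, x = -1 from leading terms; C = \frac{5}{11} at k = 0.


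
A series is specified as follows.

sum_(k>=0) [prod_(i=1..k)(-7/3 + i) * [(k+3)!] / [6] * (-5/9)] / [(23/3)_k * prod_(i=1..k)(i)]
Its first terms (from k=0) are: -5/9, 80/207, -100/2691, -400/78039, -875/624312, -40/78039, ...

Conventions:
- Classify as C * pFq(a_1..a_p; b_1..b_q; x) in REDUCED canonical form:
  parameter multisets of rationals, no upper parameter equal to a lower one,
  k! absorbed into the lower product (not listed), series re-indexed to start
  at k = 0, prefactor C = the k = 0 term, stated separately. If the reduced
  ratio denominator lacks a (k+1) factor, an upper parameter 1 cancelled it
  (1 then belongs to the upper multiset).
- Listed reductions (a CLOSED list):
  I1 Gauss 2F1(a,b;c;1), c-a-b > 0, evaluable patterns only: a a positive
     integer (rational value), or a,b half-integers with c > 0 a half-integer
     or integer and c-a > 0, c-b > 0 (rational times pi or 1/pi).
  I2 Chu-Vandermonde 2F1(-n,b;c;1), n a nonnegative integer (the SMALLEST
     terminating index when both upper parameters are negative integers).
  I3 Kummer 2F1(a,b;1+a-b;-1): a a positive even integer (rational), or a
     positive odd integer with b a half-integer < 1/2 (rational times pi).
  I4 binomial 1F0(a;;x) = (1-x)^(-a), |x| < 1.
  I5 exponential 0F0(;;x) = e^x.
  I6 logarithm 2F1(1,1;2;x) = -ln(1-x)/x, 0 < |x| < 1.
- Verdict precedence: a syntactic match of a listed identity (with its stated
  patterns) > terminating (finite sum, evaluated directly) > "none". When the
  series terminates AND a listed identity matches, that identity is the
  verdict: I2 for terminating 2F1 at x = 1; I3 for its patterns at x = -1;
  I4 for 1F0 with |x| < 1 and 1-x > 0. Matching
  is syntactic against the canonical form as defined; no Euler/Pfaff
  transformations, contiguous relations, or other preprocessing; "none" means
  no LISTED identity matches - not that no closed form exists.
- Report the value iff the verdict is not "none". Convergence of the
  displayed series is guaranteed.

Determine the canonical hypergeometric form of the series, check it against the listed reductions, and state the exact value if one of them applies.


Prefactor -5/9, argument 1: 2F1 with upper {-4/3, 4} over lower {23/3}. Verdict: Gauss (I1, integer-parameter pattern) fires (x = 1: the Gamma ratio telescopes since c-a-b = 5 > 0 and a = 4 in Z>0). Sum: -935/4374.

Structural cue: from the first term -5/9: the product of the first k integers (prefactor -5/9) is k!.
Term ratio: r(k) = 1 * (k-4/3) (k+4) / [(k+23/3) (k+1)] - rational; roots negated = parameters, x = 1, C = -5/9.


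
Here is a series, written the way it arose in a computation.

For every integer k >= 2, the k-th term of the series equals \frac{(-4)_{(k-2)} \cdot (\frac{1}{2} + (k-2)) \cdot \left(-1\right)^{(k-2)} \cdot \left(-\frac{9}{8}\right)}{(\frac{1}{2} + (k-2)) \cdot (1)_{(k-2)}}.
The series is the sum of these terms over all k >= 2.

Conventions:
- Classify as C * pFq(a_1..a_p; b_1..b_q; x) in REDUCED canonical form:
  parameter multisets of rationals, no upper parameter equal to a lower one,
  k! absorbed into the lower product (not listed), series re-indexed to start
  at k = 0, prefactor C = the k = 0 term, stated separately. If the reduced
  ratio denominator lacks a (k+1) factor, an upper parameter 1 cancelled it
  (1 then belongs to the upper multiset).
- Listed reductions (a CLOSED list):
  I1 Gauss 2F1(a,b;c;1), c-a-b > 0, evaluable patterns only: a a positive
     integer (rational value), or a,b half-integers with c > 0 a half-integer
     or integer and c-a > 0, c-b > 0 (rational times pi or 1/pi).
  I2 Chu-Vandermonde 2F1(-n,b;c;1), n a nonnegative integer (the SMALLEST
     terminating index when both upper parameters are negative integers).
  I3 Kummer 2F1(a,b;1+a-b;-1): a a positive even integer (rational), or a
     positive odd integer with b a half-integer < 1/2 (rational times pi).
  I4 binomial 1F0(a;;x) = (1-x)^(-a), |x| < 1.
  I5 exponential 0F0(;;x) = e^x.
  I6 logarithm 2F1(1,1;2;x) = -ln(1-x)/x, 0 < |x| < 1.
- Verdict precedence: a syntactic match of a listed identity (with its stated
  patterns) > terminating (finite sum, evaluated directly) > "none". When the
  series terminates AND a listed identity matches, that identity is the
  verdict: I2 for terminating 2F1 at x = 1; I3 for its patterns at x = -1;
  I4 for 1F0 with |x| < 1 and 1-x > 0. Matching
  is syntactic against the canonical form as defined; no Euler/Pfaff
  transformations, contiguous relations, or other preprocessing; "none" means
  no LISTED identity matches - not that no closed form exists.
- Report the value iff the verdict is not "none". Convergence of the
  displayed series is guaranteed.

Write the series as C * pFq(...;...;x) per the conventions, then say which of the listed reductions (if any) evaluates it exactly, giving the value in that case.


Canonical form: C = -\frac{9}{8} times 1F0 with upper {-4}, lower {-}, x = -1. Verdict: terminating - the sum ends at index 4 because -4 is a negative integer; exact evaluation follows. Exact value: -18.

Key step: x = -1 and (1)_k (C = -9/8) is k! itself.
Consecutive-term ratio: r(k) = -1 * (k-4) / [(k+1)] ; factor over Q: parameters, x = -1, and C = -\frac{9}{8}.


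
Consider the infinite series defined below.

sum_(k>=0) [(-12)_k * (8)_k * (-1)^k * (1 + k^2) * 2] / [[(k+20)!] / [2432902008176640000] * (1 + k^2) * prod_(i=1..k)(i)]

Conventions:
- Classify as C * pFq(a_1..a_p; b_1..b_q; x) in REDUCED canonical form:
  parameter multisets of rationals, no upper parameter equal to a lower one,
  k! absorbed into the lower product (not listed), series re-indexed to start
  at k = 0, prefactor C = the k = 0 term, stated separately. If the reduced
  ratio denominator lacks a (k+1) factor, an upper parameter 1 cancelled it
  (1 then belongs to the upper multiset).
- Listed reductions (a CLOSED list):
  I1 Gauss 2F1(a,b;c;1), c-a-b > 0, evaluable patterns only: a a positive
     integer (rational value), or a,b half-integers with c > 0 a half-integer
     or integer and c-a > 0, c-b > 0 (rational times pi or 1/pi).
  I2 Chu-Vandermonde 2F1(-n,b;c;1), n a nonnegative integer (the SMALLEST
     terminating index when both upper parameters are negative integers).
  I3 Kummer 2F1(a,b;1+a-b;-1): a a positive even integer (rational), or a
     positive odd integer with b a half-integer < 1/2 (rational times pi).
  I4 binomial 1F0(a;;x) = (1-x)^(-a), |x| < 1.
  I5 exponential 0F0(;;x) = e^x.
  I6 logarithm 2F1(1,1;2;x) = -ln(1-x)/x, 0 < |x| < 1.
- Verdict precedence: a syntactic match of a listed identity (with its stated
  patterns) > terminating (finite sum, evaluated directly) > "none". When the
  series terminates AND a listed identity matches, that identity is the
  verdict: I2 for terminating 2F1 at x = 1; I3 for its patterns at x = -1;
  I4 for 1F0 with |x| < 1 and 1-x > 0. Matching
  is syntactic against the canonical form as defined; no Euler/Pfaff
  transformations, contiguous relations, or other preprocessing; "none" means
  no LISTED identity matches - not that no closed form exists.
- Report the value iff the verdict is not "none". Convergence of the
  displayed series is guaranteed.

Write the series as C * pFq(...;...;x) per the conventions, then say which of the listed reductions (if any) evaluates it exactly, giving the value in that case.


The series (x = -1) is 2F1: upper {-12, 8}, lower {21}, prefactor 2. Verdict at x = -1: Kummer (I3) matches (x = -1; c = 21 equals 1+a-b for upper {-12, 8}: listed pattern). Exact value: 969/7.

Key step: t_0 = 2 here, and the denominator's factorial ratio (prefactor 2) is a lower Pochhammer.
Step ratio: r(k) = (-1) * (k-12) (k+8) / [(k+21) (k+1)] ; factor over Q: parameters, x = (-1), and C = 2.
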